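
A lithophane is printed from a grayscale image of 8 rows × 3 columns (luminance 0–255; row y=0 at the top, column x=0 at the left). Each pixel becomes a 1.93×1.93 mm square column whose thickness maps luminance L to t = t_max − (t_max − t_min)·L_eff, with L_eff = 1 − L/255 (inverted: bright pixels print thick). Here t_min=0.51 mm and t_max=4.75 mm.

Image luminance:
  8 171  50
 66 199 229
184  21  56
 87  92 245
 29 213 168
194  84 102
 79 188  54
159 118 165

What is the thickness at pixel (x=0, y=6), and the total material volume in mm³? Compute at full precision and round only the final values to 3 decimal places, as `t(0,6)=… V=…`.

t(0,6)=1.824 V=228.984

span = t_max - t_min = 4.75 - 0.51 = 4.240
L(0,6) = 79, L_eff = 1 - 79/255 = 0.690196 (inverted)
t(0,6) = 4.75 - 4.240·0.690196 = 1.824
Σt over all 8·3 pixels = 130632/2125 ≈ 61.4738824
V = pitch²·Σt = 1.93²·130632/2125 = 228.984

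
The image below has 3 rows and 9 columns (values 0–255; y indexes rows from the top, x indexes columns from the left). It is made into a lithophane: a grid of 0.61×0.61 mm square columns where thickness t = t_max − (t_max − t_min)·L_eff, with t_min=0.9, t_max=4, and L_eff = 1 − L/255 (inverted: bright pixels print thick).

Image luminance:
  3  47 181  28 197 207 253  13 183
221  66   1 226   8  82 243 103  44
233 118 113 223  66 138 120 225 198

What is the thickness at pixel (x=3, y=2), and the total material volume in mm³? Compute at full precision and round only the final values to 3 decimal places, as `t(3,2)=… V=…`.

t(3,2)=3.611 V=25.055

span = t_max - t_min = 4 - 0.9 = 3.100
L(3,2) = 223, L_eff = 1 - 223/255 = 0.125490 (inverted)
t(3,2) = 4 - 3.100·0.125490 = 3.611
Σt over all 3·9 pixels = 11447/170 ≈ 67.3352941
V = pitch²·Σt = 0.61²·11447/170 = 25.055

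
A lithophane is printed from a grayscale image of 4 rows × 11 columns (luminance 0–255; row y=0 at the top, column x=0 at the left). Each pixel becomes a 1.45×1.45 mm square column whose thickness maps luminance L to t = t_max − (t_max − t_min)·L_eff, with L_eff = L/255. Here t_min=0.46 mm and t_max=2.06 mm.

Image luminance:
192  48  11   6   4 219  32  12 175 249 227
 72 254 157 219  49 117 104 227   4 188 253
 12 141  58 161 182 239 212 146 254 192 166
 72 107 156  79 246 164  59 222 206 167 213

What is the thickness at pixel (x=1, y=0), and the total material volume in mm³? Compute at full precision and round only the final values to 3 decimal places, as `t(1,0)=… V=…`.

span = t_max - t_min = 2.06 - 0.46 = 1.600
L(1,0) = 48, L_eff = 48/255 = 0.188235
t(1,0) = 2.06 - 1.600·0.188235 = 1.759
Σt over all 4·11 pixels = 51.28
V = pitch²·Σt = 1.45²·51.28 = 107.816

t(1,0)=1.759 V=107.816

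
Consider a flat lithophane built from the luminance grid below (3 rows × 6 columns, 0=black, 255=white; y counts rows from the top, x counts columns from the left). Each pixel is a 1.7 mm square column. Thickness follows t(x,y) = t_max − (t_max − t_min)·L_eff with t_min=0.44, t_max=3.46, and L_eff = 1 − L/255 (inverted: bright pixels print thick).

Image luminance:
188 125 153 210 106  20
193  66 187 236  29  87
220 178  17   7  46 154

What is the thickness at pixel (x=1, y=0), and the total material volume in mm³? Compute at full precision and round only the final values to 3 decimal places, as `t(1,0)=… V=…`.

t(1,0)=1.920 V=98.940

span = t_max - t_min = 3.46 - 0.44 = 3.020
L(1,0) = 125, L_eff = 1 - 125/255 = 0.509804 (inverted)
t(1,0) = 3.46 - 3.020·0.509804 = 1.920
Σt over all 3·6 pixels = 218251/6375 ≈ 34.2354510
V = pitch²·Σt = 1.7²·218251/6375 = 98.940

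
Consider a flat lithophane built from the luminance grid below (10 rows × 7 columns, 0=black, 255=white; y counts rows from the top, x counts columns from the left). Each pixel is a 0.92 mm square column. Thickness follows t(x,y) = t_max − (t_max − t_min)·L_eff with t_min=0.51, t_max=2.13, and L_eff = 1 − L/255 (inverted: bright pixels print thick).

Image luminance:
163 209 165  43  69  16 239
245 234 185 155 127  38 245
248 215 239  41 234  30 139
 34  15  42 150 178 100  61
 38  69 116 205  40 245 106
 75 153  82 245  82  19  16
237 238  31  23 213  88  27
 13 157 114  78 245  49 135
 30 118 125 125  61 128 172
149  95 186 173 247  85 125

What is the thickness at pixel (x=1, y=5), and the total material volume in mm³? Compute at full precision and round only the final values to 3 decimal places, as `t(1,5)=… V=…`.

t(1,5)=1.482 V=77.627

span = t_max - t_min = 2.13 - 0.51 = 1.620
L(1,5) = 153, L_eff = 1 - 153/255 = 0.400000 (inverted)
t(1,5) = 2.13 - 1.620·0.400000 = 1.482
Σt over all 10·7 pixels = 194892/2125 ≈ 91.7138824
V = pitch²·Σt = 0.92²·194892/2125 = 77.627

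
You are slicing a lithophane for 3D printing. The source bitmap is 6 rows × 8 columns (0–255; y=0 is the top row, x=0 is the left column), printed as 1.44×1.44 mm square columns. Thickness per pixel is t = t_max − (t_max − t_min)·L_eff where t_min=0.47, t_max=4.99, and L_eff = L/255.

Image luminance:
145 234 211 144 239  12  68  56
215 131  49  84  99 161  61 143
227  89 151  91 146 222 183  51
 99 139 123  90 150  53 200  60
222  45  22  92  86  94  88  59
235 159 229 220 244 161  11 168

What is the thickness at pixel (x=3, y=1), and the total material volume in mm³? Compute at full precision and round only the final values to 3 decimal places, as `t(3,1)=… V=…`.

t(3,1)=3.501 V=266.542

span = t_max - t_min = 4.99 - 0.47 = 4.520
L(3,1) = 84, L_eff = 84/255 = 0.329412
t(3,1) = 4.99 - 4.520·0.329412 = 3.501
Σt over all 6·8 pixels = 273149/2125 ≈ 128.5407059
V = pitch²·Σt = 1.44²·273149/2125 = 266.542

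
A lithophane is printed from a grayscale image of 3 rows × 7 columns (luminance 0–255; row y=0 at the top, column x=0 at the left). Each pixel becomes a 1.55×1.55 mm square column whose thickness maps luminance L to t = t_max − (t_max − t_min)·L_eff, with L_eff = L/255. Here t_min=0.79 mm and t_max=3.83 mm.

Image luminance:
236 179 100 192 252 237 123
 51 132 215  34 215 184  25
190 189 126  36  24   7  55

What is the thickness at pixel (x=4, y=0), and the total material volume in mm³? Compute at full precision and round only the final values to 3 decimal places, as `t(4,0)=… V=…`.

t(4,0)=0.826 V=112.979

span = t_max - t_min = 3.83 - 0.79 = 3.040
L(4,0) = 252, L_eff = 252/255 = 0.988235
t(4,0) = 3.83 - 3.040·0.988235 = 0.826
Σt over all 3·7 pixels = 399719/8500 ≈ 47.0257647
V = pitch²·Σt = 1.55²·399719/8500 = 112.979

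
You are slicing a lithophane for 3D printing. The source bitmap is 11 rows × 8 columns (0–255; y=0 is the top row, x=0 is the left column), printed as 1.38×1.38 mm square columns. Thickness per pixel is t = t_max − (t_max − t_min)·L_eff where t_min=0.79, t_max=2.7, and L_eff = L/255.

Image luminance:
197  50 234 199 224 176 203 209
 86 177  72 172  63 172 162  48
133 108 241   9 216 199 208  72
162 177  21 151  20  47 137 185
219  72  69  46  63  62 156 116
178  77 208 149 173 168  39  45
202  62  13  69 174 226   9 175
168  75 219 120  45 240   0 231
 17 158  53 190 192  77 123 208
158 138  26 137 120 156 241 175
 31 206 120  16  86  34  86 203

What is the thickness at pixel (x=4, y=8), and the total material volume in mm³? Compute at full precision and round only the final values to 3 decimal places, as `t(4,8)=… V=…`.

span = t_max - t_min = 2.7 - 0.79 = 1.910
L(4,8) = 192, L_eff = 192/255 = 0.752941
t(4,8) = 2.7 - 1.910·0.752941 = 1.262
Σt over all 11·8 pixels = 1297047/8500 ≈ 152.5937647
V = pitch²·Σt = 1.38²·1297047/8500 = 290.600

t(4,8)=1.262 V=290.600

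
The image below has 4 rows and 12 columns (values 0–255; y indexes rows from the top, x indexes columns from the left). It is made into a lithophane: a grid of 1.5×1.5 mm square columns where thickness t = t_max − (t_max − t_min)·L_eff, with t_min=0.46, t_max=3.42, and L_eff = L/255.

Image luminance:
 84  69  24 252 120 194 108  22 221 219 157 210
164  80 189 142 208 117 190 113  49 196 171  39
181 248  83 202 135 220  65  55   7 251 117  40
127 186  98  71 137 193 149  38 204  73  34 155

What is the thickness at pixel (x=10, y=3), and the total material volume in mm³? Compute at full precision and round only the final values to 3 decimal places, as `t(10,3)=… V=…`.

span = t_max - t_min = 3.42 - 0.46 = 2.960
L(10,3) = 34, L_eff = 34/255 = 0.133333
t(10,3) = 3.42 - 2.960·0.133333 = 3.025
Σt over all 4·12 pixels = 572402/6375 ≈ 89.7885490
V = pitch²·Σt = 1.5²·572402/6375 = 202.024

t(10,3)=3.025 V=202.024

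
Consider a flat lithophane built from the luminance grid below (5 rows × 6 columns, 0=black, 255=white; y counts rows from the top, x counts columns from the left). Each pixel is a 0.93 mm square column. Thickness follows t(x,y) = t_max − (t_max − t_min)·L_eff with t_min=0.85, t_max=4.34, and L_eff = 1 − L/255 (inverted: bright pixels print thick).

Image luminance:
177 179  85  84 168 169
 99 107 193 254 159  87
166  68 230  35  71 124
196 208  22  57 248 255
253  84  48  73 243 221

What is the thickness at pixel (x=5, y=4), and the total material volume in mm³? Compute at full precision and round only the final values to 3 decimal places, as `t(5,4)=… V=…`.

t(5,4)=3.875 V=73.701

span = t_max - t_min = 4.34 - 0.85 = 3.490
L(5,4) = 221, L_eff = 1 - 221/255 = 0.133333 (inverted)
t(5,4) = 4.34 - 3.490·0.133333 = 3.875
Σt over all 5·6 pixels = 2172937/25500 ≈ 85.2132157
V = pitch²·Σt = 0.93²·2172937/25500 = 73.701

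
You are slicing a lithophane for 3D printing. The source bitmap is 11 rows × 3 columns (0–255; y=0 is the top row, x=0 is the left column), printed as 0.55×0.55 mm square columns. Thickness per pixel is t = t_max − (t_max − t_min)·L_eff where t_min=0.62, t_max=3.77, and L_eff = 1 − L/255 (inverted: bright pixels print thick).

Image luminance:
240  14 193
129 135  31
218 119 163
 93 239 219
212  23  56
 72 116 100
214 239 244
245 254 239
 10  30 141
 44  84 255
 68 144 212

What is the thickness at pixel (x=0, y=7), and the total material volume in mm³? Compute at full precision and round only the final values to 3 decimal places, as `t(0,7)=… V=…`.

span = t_max - t_min = 3.77 - 0.62 = 3.150
L(0,7) = 245, L_eff = 1 - 245/255 = 0.039216 (inverted)
t(0,7) = 3.77 - 3.150·0.039216 = 3.646
Σt over all 11·3 pixels = 135477/1700 ≈ 79.6923529
V = pitch²·Σt = 0.55²·135477/1700 = 24.107

t(0,7)=3.646 V=24.107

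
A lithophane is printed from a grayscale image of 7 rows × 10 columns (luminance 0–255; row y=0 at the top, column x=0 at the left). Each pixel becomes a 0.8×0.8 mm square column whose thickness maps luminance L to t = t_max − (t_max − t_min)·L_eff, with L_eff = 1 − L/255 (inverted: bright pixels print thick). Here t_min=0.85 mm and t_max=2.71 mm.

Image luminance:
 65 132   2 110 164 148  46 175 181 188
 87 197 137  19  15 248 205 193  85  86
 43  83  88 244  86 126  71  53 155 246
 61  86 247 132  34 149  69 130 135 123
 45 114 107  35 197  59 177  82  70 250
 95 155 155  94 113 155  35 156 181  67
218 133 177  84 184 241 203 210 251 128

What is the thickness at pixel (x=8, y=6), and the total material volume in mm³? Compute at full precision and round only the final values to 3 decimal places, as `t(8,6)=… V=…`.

t(8,6)=2.681 V=80.164

span = t_max - t_min = 2.71 - 0.85 = 1.860
L(8,6) = 251, L_eff = 1 - 251/255 = 0.015686 (inverted)
t(8,6) = 2.71 - 1.860·0.015686 = 2.681
Σt over all 7·10 pixels = 53234/425 ≈ 125.2564706
V = pitch²·Σt = 0.8²·53234/425 = 80.164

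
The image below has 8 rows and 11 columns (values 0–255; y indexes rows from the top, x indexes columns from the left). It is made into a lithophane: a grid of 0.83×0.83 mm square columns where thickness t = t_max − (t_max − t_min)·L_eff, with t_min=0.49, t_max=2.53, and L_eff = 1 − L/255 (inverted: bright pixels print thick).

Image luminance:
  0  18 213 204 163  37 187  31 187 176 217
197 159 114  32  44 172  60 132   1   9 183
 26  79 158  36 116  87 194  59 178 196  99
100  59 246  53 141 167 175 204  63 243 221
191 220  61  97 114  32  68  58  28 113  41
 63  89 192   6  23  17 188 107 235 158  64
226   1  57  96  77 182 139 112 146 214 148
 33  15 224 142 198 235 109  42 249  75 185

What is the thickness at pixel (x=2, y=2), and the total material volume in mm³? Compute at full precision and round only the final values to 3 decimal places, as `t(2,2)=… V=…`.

t(2,2)=1.754 V=87.606

span = t_max - t_min = 2.53 - 0.49 = 2.040
L(2,2) = 158, L_eff = 1 - 158/255 = 0.380392 (inverted)
t(2,2) = 2.53 - 2.040·0.380392 = 1.754
Σt over all 8·11 pixels = 127.168
V = pitch²·Σt = 0.83²·127.168 = 87.606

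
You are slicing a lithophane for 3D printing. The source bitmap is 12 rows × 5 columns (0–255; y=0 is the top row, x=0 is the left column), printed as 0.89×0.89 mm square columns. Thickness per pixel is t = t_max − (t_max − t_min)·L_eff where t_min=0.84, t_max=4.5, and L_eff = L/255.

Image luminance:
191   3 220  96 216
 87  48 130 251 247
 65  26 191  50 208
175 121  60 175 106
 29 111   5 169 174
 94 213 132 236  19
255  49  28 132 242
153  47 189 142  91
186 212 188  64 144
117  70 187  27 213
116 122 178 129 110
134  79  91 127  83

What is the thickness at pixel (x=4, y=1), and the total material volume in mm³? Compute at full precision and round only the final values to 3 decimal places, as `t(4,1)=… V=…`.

t(4,1)=0.955 V=125.723

span = t_max - t_min = 4.5 - 0.84 = 3.660
L(4,1) = 247, L_eff = 247/255 = 0.968627
t(4,1) = 4.5 - 3.660·0.968627 = 0.955
Σt over all 12·5 pixels = 674567/4250 ≈ 158.7216471
V = pitch²·Σt = 0.89²·674567/4250 = 125.723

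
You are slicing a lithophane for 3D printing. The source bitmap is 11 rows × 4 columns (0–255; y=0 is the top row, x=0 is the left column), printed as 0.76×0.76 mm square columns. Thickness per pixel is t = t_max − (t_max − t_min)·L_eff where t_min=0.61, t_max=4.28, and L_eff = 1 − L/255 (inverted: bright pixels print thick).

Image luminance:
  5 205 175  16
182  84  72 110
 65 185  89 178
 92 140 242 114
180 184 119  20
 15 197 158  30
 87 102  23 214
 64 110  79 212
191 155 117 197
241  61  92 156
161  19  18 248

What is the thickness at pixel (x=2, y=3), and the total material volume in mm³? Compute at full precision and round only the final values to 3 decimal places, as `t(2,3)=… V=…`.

span = t_max - t_min = 4.28 - 0.61 = 3.670
L(2,3) = 242, L_eff = 1 - 242/255 = 0.050980 (inverted)
t(2,3) = 4.28 - 3.670·0.050980 = 4.093
Σt over all 11·4 pixels = 666922/6375 ≈ 104.6152157
V = pitch²·Σt = 0.76²·666922/6375 = 60.426

t(2,3)=4.093 V=60.426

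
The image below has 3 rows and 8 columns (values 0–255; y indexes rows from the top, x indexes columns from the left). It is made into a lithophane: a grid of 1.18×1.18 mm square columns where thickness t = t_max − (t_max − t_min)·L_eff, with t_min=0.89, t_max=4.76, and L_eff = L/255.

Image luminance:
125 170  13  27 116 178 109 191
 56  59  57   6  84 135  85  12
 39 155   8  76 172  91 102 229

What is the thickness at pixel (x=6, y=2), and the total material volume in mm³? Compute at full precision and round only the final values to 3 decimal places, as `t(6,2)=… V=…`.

span = t_max - t_min = 4.76 - 0.89 = 3.870
L(6,2) = 102, L_eff = 102/255 = 0.400000
t(6,2) = 4.76 - 3.870·0.400000 = 3.212
Σt over all 3·8 pixels = 79.41
V = pitch²·Σt = 1.18²·79.41 = 110.570

t(6,2)=3.212 V=110.570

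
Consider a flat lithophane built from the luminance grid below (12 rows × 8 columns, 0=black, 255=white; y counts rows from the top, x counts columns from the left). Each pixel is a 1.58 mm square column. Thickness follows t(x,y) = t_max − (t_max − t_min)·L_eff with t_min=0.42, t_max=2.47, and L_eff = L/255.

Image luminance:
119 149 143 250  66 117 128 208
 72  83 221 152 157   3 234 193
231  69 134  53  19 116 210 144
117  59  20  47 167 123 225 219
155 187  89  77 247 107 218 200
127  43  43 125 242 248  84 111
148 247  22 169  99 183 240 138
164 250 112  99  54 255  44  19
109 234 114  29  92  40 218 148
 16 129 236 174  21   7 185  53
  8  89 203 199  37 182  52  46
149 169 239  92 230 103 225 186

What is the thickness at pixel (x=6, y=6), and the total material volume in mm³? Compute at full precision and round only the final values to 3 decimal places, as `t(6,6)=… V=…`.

span = t_max - t_min = 2.47 - 0.42 = 2.050
L(6,6) = 240, L_eff = 240/255 = 0.941176
t(6,6) = 2.47 - 2.050·0.941176 = 0.541
Σt over all 12·8 pixels = 171046/1275 ≈ 134.1537255
V = pitch²·Σt = 1.58²·171046/1275 = 334.901

t(6,6)=0.541 V=334.901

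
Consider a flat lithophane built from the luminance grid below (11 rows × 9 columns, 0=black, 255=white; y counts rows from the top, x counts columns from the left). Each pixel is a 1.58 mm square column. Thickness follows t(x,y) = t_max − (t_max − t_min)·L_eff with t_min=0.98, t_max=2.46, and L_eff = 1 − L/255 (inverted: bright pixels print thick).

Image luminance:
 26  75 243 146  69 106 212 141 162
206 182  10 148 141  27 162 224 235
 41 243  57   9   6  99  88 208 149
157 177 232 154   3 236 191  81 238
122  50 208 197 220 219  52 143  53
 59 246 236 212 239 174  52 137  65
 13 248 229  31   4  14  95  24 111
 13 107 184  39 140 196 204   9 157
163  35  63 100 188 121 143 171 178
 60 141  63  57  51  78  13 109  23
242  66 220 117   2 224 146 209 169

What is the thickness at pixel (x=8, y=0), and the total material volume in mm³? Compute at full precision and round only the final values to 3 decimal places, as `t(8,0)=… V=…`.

t(8,0)=1.920 V=423.863

span = t_max - t_min = 2.46 - 0.98 = 1.480
L(8,0) = 162, L_eff = 1 - 162/255 = 0.364706 (inverted)
t(8,0) = 2.46 - 1.480·0.364706 = 1.920
Σt over all 11·9 pixels = 2164817/12750 ≈ 169.7895686
V = pitch²·Σt = 1.58²·2164817/12750 = 423.863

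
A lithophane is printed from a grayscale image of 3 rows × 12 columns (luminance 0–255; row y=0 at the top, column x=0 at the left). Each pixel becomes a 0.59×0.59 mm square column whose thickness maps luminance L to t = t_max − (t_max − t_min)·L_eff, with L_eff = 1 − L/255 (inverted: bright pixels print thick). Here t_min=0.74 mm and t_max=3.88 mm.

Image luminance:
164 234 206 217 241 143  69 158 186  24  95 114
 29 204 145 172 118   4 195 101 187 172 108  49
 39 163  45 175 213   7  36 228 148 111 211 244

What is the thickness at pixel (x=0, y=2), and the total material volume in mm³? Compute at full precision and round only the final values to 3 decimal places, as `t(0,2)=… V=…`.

span = t_max - t_min = 3.88 - 0.74 = 3.140
L(0,2) = 39, L_eff = 1 - 39/255 = 0.847059 (inverted)
t(0,2) = 3.88 - 3.140·0.847059 = 1.220
Σt over all 3·12 pixels = 223519/2550 ≈ 87.6545098
V = pitch²·Σt = 0.59²·223519/2550 = 30.513

t(0,2)=1.220 V=30.513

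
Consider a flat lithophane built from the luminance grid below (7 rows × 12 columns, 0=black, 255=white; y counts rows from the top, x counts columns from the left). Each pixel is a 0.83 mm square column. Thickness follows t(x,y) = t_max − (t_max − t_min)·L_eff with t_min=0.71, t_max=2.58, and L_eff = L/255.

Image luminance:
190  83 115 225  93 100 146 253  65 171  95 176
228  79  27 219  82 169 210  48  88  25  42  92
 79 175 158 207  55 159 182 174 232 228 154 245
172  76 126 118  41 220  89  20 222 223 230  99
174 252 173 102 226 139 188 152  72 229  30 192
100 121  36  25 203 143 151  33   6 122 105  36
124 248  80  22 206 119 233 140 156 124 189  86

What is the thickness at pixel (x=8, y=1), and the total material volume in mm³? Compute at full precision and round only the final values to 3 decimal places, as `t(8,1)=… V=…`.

span = t_max - t_min = 2.58 - 0.71 = 1.870
L(8,1) = 88, L_eff = 88/255 = 0.345098
t(8,1) = 2.58 - 1.870·0.345098 = 1.935
Σt over all 7·12 pixels = 132.812
V = pitch²·Σt = 0.83²·132.812 = 91.494

t(8,1)=1.935 V=91.494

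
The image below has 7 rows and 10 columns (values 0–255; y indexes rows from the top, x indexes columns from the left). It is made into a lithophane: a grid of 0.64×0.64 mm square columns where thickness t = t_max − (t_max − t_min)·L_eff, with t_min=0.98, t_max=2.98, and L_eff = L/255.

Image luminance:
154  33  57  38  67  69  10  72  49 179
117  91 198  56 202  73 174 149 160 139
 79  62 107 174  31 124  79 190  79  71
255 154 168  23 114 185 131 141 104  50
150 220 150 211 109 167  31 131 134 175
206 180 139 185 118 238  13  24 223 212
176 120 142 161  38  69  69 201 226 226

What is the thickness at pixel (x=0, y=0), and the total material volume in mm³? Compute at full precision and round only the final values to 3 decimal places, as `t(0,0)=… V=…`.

t(0,0)=1.772 V=57.005

span = t_max - t_min = 2.98 - 0.98 = 2.000
L(0,0) = 154, L_eff = 154/255 = 0.603922
t(0,0) = 2.98 - 2.000·0.603922 = 1.772
Σt over all 7·10 pixels = 35489/255 ≈ 139.1725490
V = pitch²·Σt = 0.64²·35489/255 = 57.005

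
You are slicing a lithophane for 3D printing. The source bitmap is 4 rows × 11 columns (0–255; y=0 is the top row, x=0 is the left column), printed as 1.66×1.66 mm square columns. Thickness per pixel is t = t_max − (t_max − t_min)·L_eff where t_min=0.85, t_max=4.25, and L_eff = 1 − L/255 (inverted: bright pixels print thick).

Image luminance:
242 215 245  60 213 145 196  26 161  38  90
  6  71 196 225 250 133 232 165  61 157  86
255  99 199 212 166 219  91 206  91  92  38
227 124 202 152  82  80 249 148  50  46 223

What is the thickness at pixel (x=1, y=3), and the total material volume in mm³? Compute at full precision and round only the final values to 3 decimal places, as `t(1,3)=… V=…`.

t(1,3)=2.503 V=340.555

span = t_max - t_min = 4.25 - 0.85 = 3.400
L(1,3) = 124, L_eff = 1 - 124/255 = 0.513725 (inverted)
t(1,3) = 4.25 - 3.400·0.513725 = 2.503
Σt over all 4·11 pixels = 9269/75 ≈ 123.5866667
V = pitch²·Σt = 1.66²·9269/75 = 340.555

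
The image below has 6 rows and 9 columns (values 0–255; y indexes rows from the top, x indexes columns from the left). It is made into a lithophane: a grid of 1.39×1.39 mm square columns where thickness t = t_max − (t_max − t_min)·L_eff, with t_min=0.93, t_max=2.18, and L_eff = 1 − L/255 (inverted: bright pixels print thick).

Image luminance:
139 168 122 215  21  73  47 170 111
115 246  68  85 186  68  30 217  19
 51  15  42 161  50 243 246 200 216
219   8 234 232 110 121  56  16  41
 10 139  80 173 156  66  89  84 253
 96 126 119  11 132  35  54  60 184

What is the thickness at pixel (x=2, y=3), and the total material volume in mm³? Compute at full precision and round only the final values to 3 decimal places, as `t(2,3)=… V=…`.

span = t_max - t_min = 2.18 - 0.93 = 1.250
L(2,3) = 234, L_eff = 1 - 234/255 = 0.082353 (inverted)
t(2,3) = 2.18 - 1.250·0.082353 = 2.077
Σt over all 6·9 pixels = 68637/850 ≈ 80.7494118
V = pitch²·Σt = 1.39²·68637/850 = 156.016

t(2,3)=2.077 V=156.016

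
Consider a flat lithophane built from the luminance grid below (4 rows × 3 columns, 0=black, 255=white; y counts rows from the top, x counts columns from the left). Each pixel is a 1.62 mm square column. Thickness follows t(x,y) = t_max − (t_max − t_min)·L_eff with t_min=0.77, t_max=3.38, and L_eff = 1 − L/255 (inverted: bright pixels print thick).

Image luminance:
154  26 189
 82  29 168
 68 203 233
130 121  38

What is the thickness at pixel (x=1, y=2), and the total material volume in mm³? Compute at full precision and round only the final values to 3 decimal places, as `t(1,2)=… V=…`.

t(1,2)=2.848 V=62.957

span = t_max - t_min = 3.38 - 0.77 = 2.610
L(1,2) = 203, L_eff = 1 - 203/255 = 0.203922 (inverted)
t(1,2) = 3.38 - 2.610·0.203922 = 2.848
Σt over all 4·3 pixels = 203907/8500 ≈ 23.9890588
V = pitch²·Σt = 1.62²·203907/8500 = 62.957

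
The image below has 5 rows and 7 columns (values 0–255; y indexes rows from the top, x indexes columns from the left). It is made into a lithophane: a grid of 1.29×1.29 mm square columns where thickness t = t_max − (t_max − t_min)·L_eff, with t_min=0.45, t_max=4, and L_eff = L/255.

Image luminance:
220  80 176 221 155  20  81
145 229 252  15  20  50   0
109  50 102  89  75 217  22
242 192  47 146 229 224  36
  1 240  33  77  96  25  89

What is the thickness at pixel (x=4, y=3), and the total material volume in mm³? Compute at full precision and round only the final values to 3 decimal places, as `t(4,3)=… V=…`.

t(4,3)=0.812 V=140.191

span = t_max - t_min = 4 - 0.45 = 3.550
L(4,3) = 229, L_eff = 229/255 = 0.898039
t(4,3) = 4 - 3.550·0.898039 = 0.812
Σt over all 5·7 pixels = 28643/340 ≈ 84.2441176
V = pitch²·Σt = 1.29²·28643/340 = 140.191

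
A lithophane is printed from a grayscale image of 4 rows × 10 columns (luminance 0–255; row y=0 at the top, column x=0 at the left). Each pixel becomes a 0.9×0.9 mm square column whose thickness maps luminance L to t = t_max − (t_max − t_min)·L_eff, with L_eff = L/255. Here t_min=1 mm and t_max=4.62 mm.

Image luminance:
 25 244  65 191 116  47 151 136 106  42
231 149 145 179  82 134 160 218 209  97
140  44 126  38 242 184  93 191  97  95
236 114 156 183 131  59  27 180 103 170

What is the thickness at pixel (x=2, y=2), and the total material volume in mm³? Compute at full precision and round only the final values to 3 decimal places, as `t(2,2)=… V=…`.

t(2,2)=2.831 V=88.330

span = t_max - t_min = 4.62 - 1 = 3.620
L(2,2) = 126, L_eff = 126/255 = 0.494118
t(2,2) = 4.62 - 3.620·0.494118 = 2.831
Σt over all 4·10 pixels = 695192/6375 ≈ 109.0497255
V = pitch²·Σt = 0.9²·695192/6375 = 88.330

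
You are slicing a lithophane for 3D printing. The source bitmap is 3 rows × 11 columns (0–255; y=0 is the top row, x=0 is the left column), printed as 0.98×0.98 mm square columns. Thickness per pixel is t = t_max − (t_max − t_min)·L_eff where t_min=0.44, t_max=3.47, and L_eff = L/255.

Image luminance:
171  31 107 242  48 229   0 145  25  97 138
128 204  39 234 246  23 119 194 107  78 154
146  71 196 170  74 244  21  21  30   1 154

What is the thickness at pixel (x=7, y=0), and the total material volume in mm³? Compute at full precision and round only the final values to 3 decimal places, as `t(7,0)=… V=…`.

span = t_max - t_min = 3.47 - 0.44 = 3.030
L(7,0) = 145, L_eff = 145/255 = 0.568627
t(7,0) = 3.47 - 3.030·0.568627 = 1.747
Σt over all 3·11 pixels = 145187/2125 ≈ 68.3232941
V = pitch²·Σt = 0.98²·145187/2125 = 65.618

t(7,0)=1.747 V=65.618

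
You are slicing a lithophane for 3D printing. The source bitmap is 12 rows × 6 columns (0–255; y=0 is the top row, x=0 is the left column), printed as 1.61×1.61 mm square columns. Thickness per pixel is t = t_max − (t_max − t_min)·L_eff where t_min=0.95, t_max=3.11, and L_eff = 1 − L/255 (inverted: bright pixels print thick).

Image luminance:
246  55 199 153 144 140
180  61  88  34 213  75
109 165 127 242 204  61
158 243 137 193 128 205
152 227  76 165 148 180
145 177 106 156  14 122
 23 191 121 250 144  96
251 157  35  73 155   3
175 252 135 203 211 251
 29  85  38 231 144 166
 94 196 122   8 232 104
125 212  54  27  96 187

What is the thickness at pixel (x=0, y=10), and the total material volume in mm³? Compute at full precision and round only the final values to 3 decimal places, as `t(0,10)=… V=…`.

t(0,10)=1.746 V=399.149

span = t_max - t_min = 3.11 - 0.95 = 2.160
L(0,10) = 94, L_eff = 1 - 94/255 = 0.631373 (inverted)
t(0,10) = 3.11 - 2.160·0.631373 = 1.746
Σt over all 12·6 pixels = 327222/2125 ≈ 153.9868235
V = pitch²·Σt = 1.61²·327222/2125 = 399.149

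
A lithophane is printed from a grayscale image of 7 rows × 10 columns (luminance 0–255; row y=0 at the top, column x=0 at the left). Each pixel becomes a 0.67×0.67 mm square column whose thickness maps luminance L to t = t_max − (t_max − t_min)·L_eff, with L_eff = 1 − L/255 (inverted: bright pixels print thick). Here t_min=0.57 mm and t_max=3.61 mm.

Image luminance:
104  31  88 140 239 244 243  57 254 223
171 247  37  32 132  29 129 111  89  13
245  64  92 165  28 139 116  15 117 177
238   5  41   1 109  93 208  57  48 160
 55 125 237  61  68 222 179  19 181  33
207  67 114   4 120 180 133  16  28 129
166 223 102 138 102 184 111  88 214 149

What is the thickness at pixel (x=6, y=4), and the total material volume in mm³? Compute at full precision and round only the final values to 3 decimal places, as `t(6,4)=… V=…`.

span = t_max - t_min = 3.61 - 0.57 = 3.040
L(6,4) = 179, L_eff = 1 - 179/255 = 0.298039 (inverted)
t(6,4) = 3.61 - 3.040·0.298039 = 2.704
Σt over all 7·10 pixels = 1783397/12750 ≈ 139.8742745
V = pitch²·Σt = 0.67²·1783397/12750 = 62.790

t(6,4)=2.704 V=62.790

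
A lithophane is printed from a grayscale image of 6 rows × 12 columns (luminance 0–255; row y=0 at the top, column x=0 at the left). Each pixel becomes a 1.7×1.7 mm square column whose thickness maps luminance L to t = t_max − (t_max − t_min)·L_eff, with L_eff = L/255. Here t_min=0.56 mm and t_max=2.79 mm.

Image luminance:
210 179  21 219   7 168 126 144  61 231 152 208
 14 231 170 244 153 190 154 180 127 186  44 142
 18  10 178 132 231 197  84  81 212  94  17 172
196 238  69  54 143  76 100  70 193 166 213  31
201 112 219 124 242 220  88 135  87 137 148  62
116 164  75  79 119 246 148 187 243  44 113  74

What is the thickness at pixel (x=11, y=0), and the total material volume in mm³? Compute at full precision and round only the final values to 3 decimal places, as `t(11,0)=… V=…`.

span = t_max - t_min = 2.79 - 0.56 = 2.230
L(11,0) = 208, L_eff = 208/255 = 0.815686
t(11,0) = 2.79 - 2.230·0.815686 = 0.971
Σt over all 6·12 pixels = 2910503/25500 ≈ 114.1373725
V = pitch²·Σt = 1.7²·2910503/25500 = 329.857

t(11,0)=0.971 V=329.857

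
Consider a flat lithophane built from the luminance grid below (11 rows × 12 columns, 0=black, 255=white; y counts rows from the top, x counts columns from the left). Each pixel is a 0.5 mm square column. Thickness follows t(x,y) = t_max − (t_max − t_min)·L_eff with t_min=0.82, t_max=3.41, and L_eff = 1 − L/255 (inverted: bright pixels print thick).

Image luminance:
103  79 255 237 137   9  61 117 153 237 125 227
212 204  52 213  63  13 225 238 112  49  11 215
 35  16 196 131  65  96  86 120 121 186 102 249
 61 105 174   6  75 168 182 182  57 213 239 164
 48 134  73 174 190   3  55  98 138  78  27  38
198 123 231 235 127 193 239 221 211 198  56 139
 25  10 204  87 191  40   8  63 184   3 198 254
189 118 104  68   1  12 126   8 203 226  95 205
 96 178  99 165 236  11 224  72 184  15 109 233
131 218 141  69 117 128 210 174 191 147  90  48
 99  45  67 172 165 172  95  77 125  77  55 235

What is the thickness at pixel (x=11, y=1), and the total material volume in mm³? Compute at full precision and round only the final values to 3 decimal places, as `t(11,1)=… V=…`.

t(11,1)=3.004 V=69.960

span = t_max - t_min = 3.41 - 0.82 = 2.590
L(11,1) = 215, L_eff = 1 - 215/255 = 0.156863 (inverted)
t(11,1) = 3.41 - 2.590·0.156863 = 3.004
Σt over all 11·12 pixels = 285437/1020 ≈ 279.8401961
V = pitch²·Σt = 0.5²·285437/1020 = 69.960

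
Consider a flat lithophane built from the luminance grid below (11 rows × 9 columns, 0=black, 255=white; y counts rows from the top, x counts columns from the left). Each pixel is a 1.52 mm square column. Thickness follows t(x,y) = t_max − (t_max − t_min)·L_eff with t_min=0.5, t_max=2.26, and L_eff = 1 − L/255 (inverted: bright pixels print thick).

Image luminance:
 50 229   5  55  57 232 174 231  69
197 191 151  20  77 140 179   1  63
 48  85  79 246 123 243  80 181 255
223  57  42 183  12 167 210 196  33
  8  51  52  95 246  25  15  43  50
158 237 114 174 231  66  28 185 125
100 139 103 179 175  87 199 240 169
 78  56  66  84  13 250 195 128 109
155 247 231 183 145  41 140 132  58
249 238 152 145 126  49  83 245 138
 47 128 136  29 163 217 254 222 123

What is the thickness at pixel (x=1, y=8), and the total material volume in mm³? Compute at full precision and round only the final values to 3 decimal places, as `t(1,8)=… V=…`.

span = t_max - t_min = 2.26 - 0.5 = 1.760
L(1,8) = 247, L_eff = 1 - 247/255 = 0.031373 (inverted)
t(1,8) = 2.26 - 1.760·0.031373 = 2.205
Σt over all 11·9 pixels = 589743/4250 ≈ 138.7630588
V = pitch²·Σt = 1.52²·589743/4250 = 320.598

t(1,8)=2.205 V=320.598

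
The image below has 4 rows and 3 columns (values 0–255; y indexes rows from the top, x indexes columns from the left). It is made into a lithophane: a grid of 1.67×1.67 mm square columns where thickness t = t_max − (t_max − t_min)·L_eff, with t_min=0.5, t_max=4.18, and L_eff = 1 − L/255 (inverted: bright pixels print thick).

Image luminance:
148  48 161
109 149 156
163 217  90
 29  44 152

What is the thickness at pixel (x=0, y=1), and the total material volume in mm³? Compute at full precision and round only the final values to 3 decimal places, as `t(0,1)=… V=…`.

t(0,1)=2.073 V=75.736

span = t_max - t_min = 4.18 - 0.5 = 3.680
L(0,1) = 109, L_eff = 1 - 109/255 = 0.572549 (inverted)
t(0,1) = 4.18 - 3.680·0.572549 = 2.073
Σt over all 4·3 pixels = 173122/6375 ≈ 27.1563922
V = pitch²·Σt = 1.67²·173122/6375 = 75.736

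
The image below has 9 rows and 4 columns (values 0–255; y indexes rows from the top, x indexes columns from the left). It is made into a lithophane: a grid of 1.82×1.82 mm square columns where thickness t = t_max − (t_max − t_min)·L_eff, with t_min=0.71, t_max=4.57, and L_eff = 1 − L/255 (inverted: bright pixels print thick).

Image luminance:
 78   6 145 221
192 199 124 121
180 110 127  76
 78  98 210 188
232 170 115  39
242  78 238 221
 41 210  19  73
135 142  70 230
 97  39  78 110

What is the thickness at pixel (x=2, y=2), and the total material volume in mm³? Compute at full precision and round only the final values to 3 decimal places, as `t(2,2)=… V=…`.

t(2,2)=2.632 V=321.930

span = t_max - t_min = 4.57 - 0.71 = 3.860
L(2,2) = 127, L_eff = 1 - 127/255 = 0.501961 (inverted)
t(2,2) = 4.57 - 3.860·0.501961 = 2.632
Σt over all 9·4 pixels = 619583/6375 ≈ 97.1894902
V = pitch²·Σt = 1.82²·619583/6375 = 321.930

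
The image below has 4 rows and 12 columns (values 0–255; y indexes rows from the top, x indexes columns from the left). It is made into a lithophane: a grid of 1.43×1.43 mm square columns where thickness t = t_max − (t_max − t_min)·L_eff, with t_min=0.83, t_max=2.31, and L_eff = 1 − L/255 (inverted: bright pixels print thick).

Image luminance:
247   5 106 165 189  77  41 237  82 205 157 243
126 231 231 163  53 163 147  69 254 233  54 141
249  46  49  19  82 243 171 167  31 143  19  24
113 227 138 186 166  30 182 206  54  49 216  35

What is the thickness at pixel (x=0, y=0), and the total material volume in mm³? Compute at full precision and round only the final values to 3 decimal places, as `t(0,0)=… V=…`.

t(0,0)=2.264 V=158.186

span = t_max - t_min = 2.31 - 0.83 = 1.480
L(0,0) = 247, L_eff = 1 - 247/255 = 0.031373 (inverted)
t(0,0) = 2.31 - 1.480·0.031373 = 2.264
Σt over all 4·12 pixels = 493148/6375 ≈ 77.3565490
V = pitch²·Σt = 1.43²·493148/6375 = 158.186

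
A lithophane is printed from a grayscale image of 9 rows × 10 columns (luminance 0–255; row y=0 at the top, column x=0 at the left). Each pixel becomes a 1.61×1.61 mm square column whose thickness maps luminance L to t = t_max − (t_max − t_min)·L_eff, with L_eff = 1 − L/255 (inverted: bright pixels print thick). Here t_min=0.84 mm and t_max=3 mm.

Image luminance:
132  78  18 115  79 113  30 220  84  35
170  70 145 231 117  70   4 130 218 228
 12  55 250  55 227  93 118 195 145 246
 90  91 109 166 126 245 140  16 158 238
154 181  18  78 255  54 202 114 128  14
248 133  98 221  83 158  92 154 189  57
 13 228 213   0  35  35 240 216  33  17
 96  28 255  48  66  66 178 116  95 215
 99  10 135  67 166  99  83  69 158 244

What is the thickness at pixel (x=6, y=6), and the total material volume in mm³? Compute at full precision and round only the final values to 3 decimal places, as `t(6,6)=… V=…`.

span = t_max - t_min = 3 - 0.84 = 2.160
L(6,6) = 240, L_eff = 1 - 240/255 = 0.058824 (inverted)
t(6,6) = 3 - 2.160·0.058824 = 2.873
Σt over all 9·10 pixels = 168.912
V = pitch²·Σt = 1.61²·168.912 = 437.837

t(6,6)=2.873 V=437.837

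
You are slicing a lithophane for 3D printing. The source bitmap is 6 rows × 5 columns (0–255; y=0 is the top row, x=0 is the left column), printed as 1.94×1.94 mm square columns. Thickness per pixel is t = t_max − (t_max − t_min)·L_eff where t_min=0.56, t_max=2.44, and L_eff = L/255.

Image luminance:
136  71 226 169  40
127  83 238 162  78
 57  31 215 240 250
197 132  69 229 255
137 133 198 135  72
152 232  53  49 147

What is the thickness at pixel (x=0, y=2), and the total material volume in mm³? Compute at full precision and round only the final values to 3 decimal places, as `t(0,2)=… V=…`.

span = t_max - t_min = 2.44 - 0.56 = 1.880
L(0,2) = 57, L_eff = 57/255 = 0.223529
t(0,2) = 2.44 - 1.880·0.223529 = 2.020
Σt over all 6·5 pixels = 263939/6375 ≈ 41.4021961
V = pitch²·Σt = 1.94²·263939/6375 = 155.821

t(0,2)=2.020 V=155.821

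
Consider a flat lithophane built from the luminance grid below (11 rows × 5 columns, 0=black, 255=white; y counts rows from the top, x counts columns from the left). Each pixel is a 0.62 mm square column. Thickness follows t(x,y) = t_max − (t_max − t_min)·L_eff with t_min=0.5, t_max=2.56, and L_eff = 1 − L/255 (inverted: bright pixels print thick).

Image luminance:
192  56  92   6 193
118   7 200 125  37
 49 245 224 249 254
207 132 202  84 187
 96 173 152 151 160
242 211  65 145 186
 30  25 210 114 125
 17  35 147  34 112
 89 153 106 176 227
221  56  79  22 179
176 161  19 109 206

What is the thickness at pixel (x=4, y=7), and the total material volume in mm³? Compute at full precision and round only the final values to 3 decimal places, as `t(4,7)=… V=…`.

span = t_max - t_min = 2.56 - 0.5 = 2.060
L(4,7) = 112, L_eff = 1 - 112/255 = 0.560784 (inverted)
t(4,7) = 2.56 - 2.060·0.560784 = 1.405
Σt over all 11·5 pixels = 1099229/12750 ≈ 86.2140392
V = pitch²·Σt = 0.62²·1099229/12750 = 33.141

t(4,7)=1.405 V=33.141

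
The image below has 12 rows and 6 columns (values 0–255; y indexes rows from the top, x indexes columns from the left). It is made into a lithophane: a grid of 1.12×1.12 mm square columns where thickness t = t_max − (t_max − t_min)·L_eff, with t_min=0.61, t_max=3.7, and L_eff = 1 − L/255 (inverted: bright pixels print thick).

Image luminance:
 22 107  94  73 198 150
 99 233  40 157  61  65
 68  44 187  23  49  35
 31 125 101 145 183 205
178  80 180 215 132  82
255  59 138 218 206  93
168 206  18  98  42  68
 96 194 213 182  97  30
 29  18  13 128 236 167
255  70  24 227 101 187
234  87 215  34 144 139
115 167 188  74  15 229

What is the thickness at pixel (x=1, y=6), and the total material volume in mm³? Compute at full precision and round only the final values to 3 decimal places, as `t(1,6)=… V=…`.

span = t_max - t_min = 3.7 - 0.61 = 3.090
L(1,6) = 206, L_eff = 1 - 206/255 = 0.192157 (inverted)
t(1,6) = 3.7 - 3.090·0.192157 = 3.106
Σt over all 12·6 pixels = 1283737/8500 ≈ 151.0278824
V = pitch²·Σt = 1.12²·1283737/8500 = 189.449

t(1,6)=3.106 V=189.449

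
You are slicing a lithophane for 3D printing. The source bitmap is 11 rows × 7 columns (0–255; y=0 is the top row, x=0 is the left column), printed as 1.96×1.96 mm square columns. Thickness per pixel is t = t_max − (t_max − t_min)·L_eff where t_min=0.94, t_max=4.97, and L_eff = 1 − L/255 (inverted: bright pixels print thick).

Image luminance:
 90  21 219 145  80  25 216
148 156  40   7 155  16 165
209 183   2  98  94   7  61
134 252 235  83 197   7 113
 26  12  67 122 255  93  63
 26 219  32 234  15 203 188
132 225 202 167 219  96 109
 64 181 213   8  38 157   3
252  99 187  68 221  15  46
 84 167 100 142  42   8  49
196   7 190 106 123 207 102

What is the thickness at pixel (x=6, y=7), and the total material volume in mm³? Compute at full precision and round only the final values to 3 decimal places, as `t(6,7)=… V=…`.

span = t_max - t_min = 4.97 - 0.94 = 4.030
L(6,7) = 3, L_eff = 1 - 3/255 = 0.988235 (inverted)
t(6,7) = 4.97 - 4.030·0.988235 = 0.987
Σt over all 11·7 pixels = 1361926/6375 ≈ 213.6354510
V = pitch²·Σt = 1.96²·1361926/6375 = 820.702

t(6,7)=0.987 V=820.702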